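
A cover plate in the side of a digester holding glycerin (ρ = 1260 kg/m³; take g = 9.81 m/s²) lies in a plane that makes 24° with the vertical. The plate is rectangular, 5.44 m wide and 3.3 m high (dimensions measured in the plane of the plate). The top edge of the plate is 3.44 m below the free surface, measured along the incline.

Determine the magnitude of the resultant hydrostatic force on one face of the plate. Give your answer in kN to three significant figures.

F ≈ 1030 kN

γ = ρg = 1260 × 9.81 / 1000 = 12.3606 kN/m³.
The plate makes 24° with the vertical, i.e. θ = 90° − 24° = 66° to the horizontal. Measuring y along the incline from the free-surface line, vertical depth h = y·sinθ with sinθ = 0.913545.
The centroid lies 3.3/2 = 1.65 m below the top edge, so y_c = 3.44 + 1.65 = 5.09 m and h_c = 5.09 × 0.913545 = 4.64994 m.
A = 5.44 × 3.3 = 17.952 m².
Resultant F = γ·h_c·A = 12.3606 × 4.64994 × 17.952 = 1031.81 kN.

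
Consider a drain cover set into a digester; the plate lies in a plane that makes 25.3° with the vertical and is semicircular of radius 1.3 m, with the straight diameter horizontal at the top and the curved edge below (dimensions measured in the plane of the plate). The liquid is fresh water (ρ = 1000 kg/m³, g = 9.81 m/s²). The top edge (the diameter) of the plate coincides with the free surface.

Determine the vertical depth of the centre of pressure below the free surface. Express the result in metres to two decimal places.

h_p = 0.69 m

γ = ρg = 1000 × 9.81 = 9810 N/m³ = 9.81 kN/m³.
The plate makes 25.3° with the vertical, i.e. θ = 90° − 25.3° = 64.7° to the horizontal. Measuring y along the incline from the free-surface line, vertical depth h = y·sinθ with sinθ = 0.904083.
The centroid of a semicircle lies 4r/(3π) = 0.551737 m from the diameter, here below the top edge, so y_c = 0.551737 m and h_c = 0.551737 × 0.904083 = 0.498816 m.
A = πr²/2 = π × 1.3²/2 = 2.65465 m².
Resultant F = γ·h_c·A = 9.81 × 0.498816 × 2.65465 = 12.9902 kN.
I_c = (π/8 − 8/(9π))·r⁴ = 0.109757 × 1.3⁴ = 0.313477 m⁴.
Centre of pressure: y_p = y_c + I_c/(y_c·A) = 0.551737 + 0.313477/(0.551737 × 2.65465) = 0.551737 + 0.214026 = 0.765763 m along the plane.
Vertically, h_p = y_p·sinθ = 0.765763 × 0.904083 = 0.692313 m.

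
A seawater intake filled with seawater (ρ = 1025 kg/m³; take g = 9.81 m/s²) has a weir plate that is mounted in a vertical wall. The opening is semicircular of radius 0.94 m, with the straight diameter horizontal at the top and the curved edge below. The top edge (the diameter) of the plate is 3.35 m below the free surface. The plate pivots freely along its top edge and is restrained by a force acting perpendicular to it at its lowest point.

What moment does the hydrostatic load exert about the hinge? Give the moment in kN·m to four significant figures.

M ≈ 21.74 kN·m

γ = ρg = 1025 × 9.81 / 1000 = 10.05525 kN/m³.
The centroid of a semicircle lies 4r/(3π) = 0.398948 m from the diameter, here below the top edge, so the centroid depth is h_c = 3.35 + 0.398948 = 3.74895 m.
A = πr²/2 = π × 0.94²/2 = 1.38796 m².
Resultant F = γ·h_c·A = 10.05525 × 3.74895 × 1.38796 = 52.3214 kN.
I_c = (π/8 − 8/(9π))·r⁴ = 0.109757 × 0.94⁴ = 0.0856927 m⁴.
Centre of pressure: y_p = y_c + I_c/(y_c·A) = 3.74895 + 0.0856927/(3.74895 × 1.38796) = 3.74895 + 0.0164686 = 3.76542 m along the plane.
The resultant acts 0.398948 + 0.0164686 = 0.415417 m (along the plate) below the hinge at the top edge, so the moment about the hinge is M = F × 0.415417 = 52.3214 × 0.415417 = 21.7352 kN·m.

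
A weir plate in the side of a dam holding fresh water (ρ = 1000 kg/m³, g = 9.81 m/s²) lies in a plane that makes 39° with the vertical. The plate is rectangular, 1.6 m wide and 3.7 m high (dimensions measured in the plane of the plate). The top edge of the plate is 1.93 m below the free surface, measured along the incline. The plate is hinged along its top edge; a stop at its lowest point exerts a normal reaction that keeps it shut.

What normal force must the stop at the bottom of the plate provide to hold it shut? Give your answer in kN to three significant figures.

γ = ρg = 1000 × 9.81 = 9810 N/m³ = 9.81 kN/m³.
The plate makes 39° with the vertical, i.e. θ = 90° − 39° = 51° to the horizontal. Measuring y along the incline from the free-surface line, vertical depth h = y·sinθ with sinθ = 0.777146.
The centroid lies 3.7/2 = 1.85 m below the top edge, so y_c = 1.93 + 1.85 = 3.78 m and h_c = 3.78 × 0.777146 = 2.93761 m.
A = 1.6 × 3.7 = 5.92 m².
Resultant F = γ·h_c·A = 9.81 × 2.93761 × 5.92 = 170.602 kN.
I_c = b·h³/12 = 1.6 × 3.7³/12 = 6.75373 m⁴.
Centre of pressure: y_p = y_c + I_c/(y_c·A) = 3.78 + 6.75373/(3.78 × 5.92) = 3.78 + 0.301808 = 4.08181 m along the plane.
The resultant acts 1.85 + 0.301808 = 2.15181 m (along the plate) below the hinge at the top edge, so the moment about the hinge is M = F × 2.15181 = 170.602 × 2.15181 = 367.103 kN·m.
A normal force at the bottom, 3.7 m from the hinge, must supply this moment: P = 367.103/3.7 = 99.217 kN.

P ≈ 99.2 kN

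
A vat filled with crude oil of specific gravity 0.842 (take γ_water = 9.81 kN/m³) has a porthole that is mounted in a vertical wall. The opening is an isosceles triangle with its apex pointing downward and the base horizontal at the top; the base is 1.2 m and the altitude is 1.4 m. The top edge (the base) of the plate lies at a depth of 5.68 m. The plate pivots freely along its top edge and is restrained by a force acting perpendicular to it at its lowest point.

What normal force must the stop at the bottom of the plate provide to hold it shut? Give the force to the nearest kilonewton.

P ≈ 15 kN

γ = 0.842 × 9.81 = 8.26002 kN/m³.
With the apex down, the centroid sits h/3 = 1.4/3 = 0.466667 m below the base (the top edge), so the centroid depth is h_c = 5.68 + 0.466667 = 6.14667 m.
A = ½ × 1.2 × 1.4 = 0.84 m².
Resultant F = γ·h_c·A = 8.26002 × 6.14667 × 0.84 = 42.6482 kN.
I_c = b·h³/36 = 1.2 × 1.4³/36 = 0.0914667 m⁴.
Centre of pressure: y_p = y_c + I_c/(y_c·A) = 6.14667 + 0.0914667/(6.14667 × 0.84) = 6.14667 + 0.0177151 = 6.16439 m along the plane.
The resultant acts 0.466667 + 0.0177151 = 0.484382 m (along the plate) below the hinge at the top edge, so the moment about the hinge is M = F × 0.484382 = 42.6482 × 0.484382 = 20.658 kN·m.
A normal force at the bottom, 1.4 m from the hinge, must supply this moment: P = 20.658/1.4 = 14.7557 kN.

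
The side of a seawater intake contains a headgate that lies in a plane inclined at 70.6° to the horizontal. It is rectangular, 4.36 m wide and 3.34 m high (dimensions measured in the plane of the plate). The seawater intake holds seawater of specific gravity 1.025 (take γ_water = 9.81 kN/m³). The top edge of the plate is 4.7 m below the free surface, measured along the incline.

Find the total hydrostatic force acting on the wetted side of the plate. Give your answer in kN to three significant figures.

F ≈ 880 kN

γ = 1.025 × 9.81 = 10.05525 kN/m³.
Let θ = 70.6° be the plate's angle to the horizontal; measure y along the incline from where the plane meets the free surface. Vertical depth h = y·sinθ with sinθ = 0.943223.
The centroid lies 3.34/2 = 1.67 m below the top edge, so y_c = 4.7 + 1.67 = 6.37 m and h_c = 6.37 × 0.943223 = 6.00833 m.
A = 4.36 × 3.34 = 14.5624 m².
Resultant F = γ·h_c·A = 10.05525 × 6.00833 × 14.5624 = 879.791 kN.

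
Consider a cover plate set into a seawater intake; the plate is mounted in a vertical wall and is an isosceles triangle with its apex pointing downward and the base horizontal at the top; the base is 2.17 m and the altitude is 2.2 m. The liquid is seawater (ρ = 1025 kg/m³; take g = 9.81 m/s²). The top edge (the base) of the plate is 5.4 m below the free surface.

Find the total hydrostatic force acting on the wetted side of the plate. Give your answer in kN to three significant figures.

F ≈ 147 kN

γ = ρg = 1025 × 9.81 / 1000 = 10.05525 kN/m³.
With the apex down, the centroid sits h/3 = 2.2/3 = 0.733333 m below the base (the top edge), so the centroid depth is h_c = 5.4 + 0.733333 = 6.13333 m.
A = ½ × 2.17 × 2.2 = 2.387 m².
Resultant F = γ·h_c·A = 10.05525 × 6.13333 × 2.387 = 147.211 kN.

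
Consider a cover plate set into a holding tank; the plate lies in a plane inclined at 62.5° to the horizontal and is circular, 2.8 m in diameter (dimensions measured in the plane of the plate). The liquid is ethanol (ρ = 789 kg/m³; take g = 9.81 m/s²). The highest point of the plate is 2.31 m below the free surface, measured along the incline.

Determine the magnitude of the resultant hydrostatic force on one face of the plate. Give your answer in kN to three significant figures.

F ≈ 157 kN

γ = ρg = 789 × 9.81 / 1000 = 7.74009 kN/m³.
Let θ = 62.5° be the plate's angle to the horizontal; measure y along the incline from where the plane meets the free surface. Vertical depth h = y·sinθ with sinθ = 0.887011.
The centroid is at the centre, 1.4 m below the top of the plate, so y_c = 2.31 + 1.4 = 3.71 m and h_c = 3.71 × 0.887011 = 3.29081 m.
A = π(1.4)² = 6.15752 m².
Resultant F = γ·h_c·A = 7.74009 × 3.29081 × 6.15752 = 156.839 kN.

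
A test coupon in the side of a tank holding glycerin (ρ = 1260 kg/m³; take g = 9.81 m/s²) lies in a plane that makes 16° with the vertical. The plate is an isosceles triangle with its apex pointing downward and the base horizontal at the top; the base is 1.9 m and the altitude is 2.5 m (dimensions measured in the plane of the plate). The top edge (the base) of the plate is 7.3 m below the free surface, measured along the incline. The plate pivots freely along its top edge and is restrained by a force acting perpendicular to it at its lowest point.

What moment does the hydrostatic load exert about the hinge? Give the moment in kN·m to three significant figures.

M ≈ 201 kN·m

γ = ρg = 1260 × 9.81 / 1000 = 12.3606 kN/m³.
The plate makes 16° with the vertical, i.e. θ = 90° − 16° = 74° to the horizontal. Measuring y along the incline from the free-surface line, vertical depth h = y·sinθ with sinθ = 0.961262.
With the apex down, the centroid sits h/3 = 2.5/3 = 0.833333 m below the base (the top edge), so y_c = 7.3 + 0.833333 = 8.13333 m and h_c = 8.13333 × 0.961262 = 7.81826 m.
A = ½ × 1.9 × 2.5 = 2.375 m².
Resultant F = γ·h_c·A = 12.3606 × 7.81826 × 2.375 = 229.516 kN.
I_c = b·h³/36 = 1.9 × 2.5³/36 = 0.824653 m⁴.
Centre of pressure: y_p = y_c + I_c/(y_c·A) = 8.13333 + 0.824653/(8.13333 × 2.375) = 8.13333 + 0.0426913 = 8.17602 m along the plane.
The resultant acts 0.833333 + 0.0426913 = 0.876024 m (along the plate) below the hinge at the top edge, so the moment about the hinge is M = F × 0.876024 = 229.516 × 0.876024 = 201.062 kN·m.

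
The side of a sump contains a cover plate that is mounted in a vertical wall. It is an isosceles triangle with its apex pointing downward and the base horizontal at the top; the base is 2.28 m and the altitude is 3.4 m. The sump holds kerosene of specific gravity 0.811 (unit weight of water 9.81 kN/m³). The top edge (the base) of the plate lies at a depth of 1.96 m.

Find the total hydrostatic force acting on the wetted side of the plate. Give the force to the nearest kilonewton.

γ = 0.811 × 9.81 = 7.95591 kN/m³.
With the apex down, the centroid sits h/3 = 3.4/3 = 1.13333 m below the base (the top edge), so the centroid depth is h_c = 1.96 + 1.13333 = 3.09333 m.
A = ½ × 2.28 × 3.4 = 3.876 m².
Resultant F = γ·h_c·A = 7.95591 × 3.09333 × 3.876 = 95.3893 kN.

F ≈ 95 kN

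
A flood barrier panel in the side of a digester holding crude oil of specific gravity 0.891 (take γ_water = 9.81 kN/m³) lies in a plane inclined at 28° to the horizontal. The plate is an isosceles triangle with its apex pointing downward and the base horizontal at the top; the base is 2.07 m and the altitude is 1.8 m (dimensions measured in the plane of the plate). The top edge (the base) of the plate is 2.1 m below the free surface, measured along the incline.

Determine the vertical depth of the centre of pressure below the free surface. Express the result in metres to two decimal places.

γ = 0.891 × 9.81 = 8.74071 kN/m³.
Let θ = 28° be the plate's angle to the horizontal; measure y along the incline from where the plane meets the free surface. Vertical depth h = y·sinθ with sinθ = 0.469472.
With the apex down, the centroid sits h/3 = 1.8/3 = 0.6 m below the base (the top edge), so y_c = 2.1 + 0.6 = 2.7 m and h_c = 2.7 × 0.469472 = 1.26757 m.
A = ½ × 2.07 × 1.8 = 1.863 m².
Resultant F = γ·h_c·A = 8.74071 × 1.26757 × 1.863 = 20.641 kN.
I_c = b·h³/36 = 2.07 × 1.8³/36 = 0.33534 m⁴.
Centre of pressure: y_p = y_c + I_c/(y_c·A) = 2.7 + 0.33534/(2.7 × 1.863) = 2.7 + 0.0666667 = 2.76667 m along the plane.
Vertically, h_p = y_p·sinθ = 2.76667 × 0.469472 = 1.29887 m.

h_p = 1.30 m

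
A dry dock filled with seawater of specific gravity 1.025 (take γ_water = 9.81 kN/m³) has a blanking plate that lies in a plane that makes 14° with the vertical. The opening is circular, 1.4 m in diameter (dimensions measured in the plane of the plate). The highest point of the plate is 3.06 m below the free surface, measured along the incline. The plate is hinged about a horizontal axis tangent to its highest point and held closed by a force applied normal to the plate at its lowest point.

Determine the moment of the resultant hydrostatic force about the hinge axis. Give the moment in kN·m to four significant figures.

M ≈ 41.37 kN·m

γ = 1.025 × 9.81 = 10.05525 kN/m³.
The plate makes 14° with the vertical, i.e. θ = 90° − 14° = 76° to the horizontal. Measuring y along the incline from the free-surface line, vertical depth h = y·sinθ with sinθ = 0.970296.
The centroid is at the centre, 0.7 m below the top of the plate, so y_c = 3.06 + 0.7 = 3.76 m and h_c = 3.76 × 0.970296 = 3.64831 m.
A = π(0.7)² = 1.53938 m².
Resultant F = γ·h_c·A = 10.05525 × 3.64831 × 1.53938 = 56.4716 kN.
I_c = πr⁴/4 = π × 0.7⁴/4 = 0.188574 m⁴.
Centre of pressure: y_p = y_c + I_c/(y_c·A) = 3.76 + 0.188574/(3.76 × 1.53938) = 3.76 + 0.0325798 = 3.79258 m along the plane.
The resultant acts 0.7 + 0.0325798 = 0.73258 m (along the plate) below the hinge at the top edge, so the moment about the hinge is M = F × 0.73258 = 56.4716 × 0.73258 = 41.37 kN·m.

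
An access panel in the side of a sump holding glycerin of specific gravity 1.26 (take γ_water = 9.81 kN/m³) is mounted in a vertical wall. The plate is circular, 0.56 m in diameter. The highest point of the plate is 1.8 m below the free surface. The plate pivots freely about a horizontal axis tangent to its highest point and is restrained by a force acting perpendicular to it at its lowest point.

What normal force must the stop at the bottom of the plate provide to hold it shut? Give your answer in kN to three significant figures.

γ = 1.26 × 9.81 = 12.3606 kN/m³.
The centroid is at the centre, 0.28 m below the top of the plate, so the centroid depth is h_c = 1.8 + 0.28 = 2.08 m.
A = π(0.28)² = 0.246301 m².
Resultant F = γ·h_c·A = 12.3606 × 2.08 × 0.246301 = 6.33241 kN.
I_c = πr⁴/4 = π × 0.28⁴/4 = 0.0048275 m⁴.
Centre of pressure: y_p = y_c + I_c/(y_c·A) = 2.08 + 0.0048275/(2.08 × 0.246301) = 2.08 + 0.00942308 = 2.08942 m along the plane.
The resultant acts 0.28 + 0.00942308 = 0.289423 m (along the plate) below the hinge at the top edge, so the moment about the hinge is M = F × 0.289423 = 6.33241 × 0.289423 = 1.83275 kN·m.
A normal force at the bottom, 0.56 m from the hinge, must supply this moment: P = 1.83275/0.56 = 3.27277 kN.

P ≈ 3.27 kN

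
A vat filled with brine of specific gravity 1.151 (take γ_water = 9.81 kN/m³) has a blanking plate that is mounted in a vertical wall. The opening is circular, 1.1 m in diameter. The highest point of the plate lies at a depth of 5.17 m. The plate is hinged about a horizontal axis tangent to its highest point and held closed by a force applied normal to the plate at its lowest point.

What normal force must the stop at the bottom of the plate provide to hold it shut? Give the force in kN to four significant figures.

γ = 1.151 × 9.81 = 11.29131 kN/m³.
The centroid is at the centre, 0.55 m below the top of the plate, so the centroid depth is h_c = 5.17 + 0.55 = 5.72 m.
A = π(0.55)² = 0.950332 m².
Resultant F = γ·h_c·A = 11.29131 × 5.72 × 0.950332 = 61.3784 kN.
I_c = πr⁴/4 = π × 0.55⁴/4 = 0.0718688 m⁴.
Centre of pressure: y_p = y_c + I_c/(y_c·A) = 5.72 + 0.0718688/(5.72 × 0.950332) = 5.72 + 0.0132211 = 5.73322 m along the plane.
The resultant acts 0.55 + 0.0132211 = 0.563221 m (along the plate) below the hinge at the top edge, so the moment about the hinge is M = F × 0.563221 = 61.3784 × 0.563221 = 34.5696 kN·m.
A normal force at the bottom, 1.1 m from the hinge, must supply this moment: P = 34.5696/1.1 = 31.4269 kN.

P ≈ 31.43 kN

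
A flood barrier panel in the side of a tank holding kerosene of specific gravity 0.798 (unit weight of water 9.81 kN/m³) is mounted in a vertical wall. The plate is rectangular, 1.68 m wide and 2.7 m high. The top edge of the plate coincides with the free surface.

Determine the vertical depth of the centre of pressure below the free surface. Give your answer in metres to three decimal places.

γ = 0.798 × 9.81 = 7.82838 kN/m³.
The centroid lies 2.7/2 = 1.35 m below the top edge, so the centroid depth is h_c = 1.35 m.
A = 1.68 × 2.7 = 4.536 m².
Resultant F = γ·h_c·A = 7.82838 × 1.35 × 4.536 = 47.9379 kN.
I_c = b·h³/12 = 1.68 × 2.7³/12 = 2.75562 m⁴.
Centre of pressure: y_p = y_c + I_c/(y_c·A) = 1.35 + 2.75562/(1.35 × 4.536) = 1.35 + 0.45 = 1.8 m along the plane.

h_p = 1.800 m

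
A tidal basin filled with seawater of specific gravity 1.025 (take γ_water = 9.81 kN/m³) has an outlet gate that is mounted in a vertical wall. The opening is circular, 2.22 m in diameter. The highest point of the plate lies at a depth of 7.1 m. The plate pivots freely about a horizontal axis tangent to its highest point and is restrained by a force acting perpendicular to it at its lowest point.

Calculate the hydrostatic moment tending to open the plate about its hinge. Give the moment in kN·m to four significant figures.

γ = 1.025 × 9.81 = 10.05525 kN/m³.
The centroid is at the centre, 1.11 m below the top of the plate, so the centroid depth is h_c = 7.1 + 1.11 = 8.21 m.
A = π(1.11)² = 3.87076 m².
Resultant F = γ·h_c·A = 10.05525 × 8.21 × 3.87076 = 319.545 kN.
I_c = πr⁴/4 = π × 1.11⁴/4 = 1.19229 m⁴.
Centre of pressure: y_p = y_c + I_c/(y_c·A) = 8.21 + 1.19229/(8.21 × 3.87076) = 8.21 + 0.0375182 = 8.24752 m along the plane.
The resultant acts 1.11 + 0.0375182 = 1.14752 m (along the plate) below the hinge at the top edge, so the moment about the hinge is M = F × 1.14752 = 319.545 × 1.14752 = 366.684 kN·m.

M ≈ 366.7 kN·m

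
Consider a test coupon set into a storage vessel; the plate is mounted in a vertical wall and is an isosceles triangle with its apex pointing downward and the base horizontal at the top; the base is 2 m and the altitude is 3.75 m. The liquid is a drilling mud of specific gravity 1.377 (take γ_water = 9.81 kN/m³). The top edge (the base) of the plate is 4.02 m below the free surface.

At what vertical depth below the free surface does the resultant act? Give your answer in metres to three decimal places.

γ = 1.377 × 9.81 = 13.50837 kN/m³.
With the apex down, the centroid sits h/3 = 3.75/3 = 1.25 m below the base (the top edge), so the centroid depth is h_c = 4.02 + 1.25 = 5.27 m.
A = ½ × 2 × 3.75 = 3.75 m².
Resultant F = γ·h_c·A = 13.50837 × 5.27 × 3.75 = 266.959 kN.
I_c = b·h³/36 = 2 × 3.75³/36 = 2.92969 m⁴.
Centre of pressure: y_p = y_c + I_c/(y_c·A) = 5.27 + 2.92969/(5.27 × 3.75) = 5.27 + 0.148245 = 5.41824 m along the plane.

h_p = 5.418 m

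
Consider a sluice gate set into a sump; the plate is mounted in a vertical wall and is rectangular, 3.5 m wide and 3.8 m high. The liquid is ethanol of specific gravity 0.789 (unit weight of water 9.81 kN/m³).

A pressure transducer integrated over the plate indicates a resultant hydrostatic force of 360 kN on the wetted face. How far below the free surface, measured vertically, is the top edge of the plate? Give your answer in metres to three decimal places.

γ = 0.789 × 9.81 = 7.74009 kN/m³.
A = 3.5 × 3.8 = 13.3 m².
From F = γ·h_c·A, the centroid depth is h_c = 360/(7.74009 × 13.3) = 3.49707 m.
The centroid lies 3.8/2 = 1.9 m below the top edge, so the top edge sits at h_top = 3.49707 − 1.9 = 1.59707 m below the surface.

d_top ≈ 1.597 m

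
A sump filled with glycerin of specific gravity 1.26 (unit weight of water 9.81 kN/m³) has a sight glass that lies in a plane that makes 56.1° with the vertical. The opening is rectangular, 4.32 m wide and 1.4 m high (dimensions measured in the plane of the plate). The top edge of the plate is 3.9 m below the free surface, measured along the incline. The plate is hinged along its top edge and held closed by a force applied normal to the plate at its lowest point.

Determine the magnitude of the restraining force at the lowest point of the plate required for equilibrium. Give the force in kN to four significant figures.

P ≈ 100.8 kN

γ = 1.26 × 9.81 = 12.3606 kN/m³.
The plate makes 56.1° with the vertical, i.e. θ = 90° − 56.1° = 33.9° to the horizontal. Measuring y along the incline from the free-surface line, vertical depth h = y·sinθ with sinθ = 0.557745.
The centroid lies 1.4/2 = 0.7 m below the top edge, so y_c = 3.9 + 0.7 = 4.6 m and h_c = 4.6 × 0.557745 = 2.56563 m.
A = 4.32 × 1.4 = 6.048 m².
Resultant F = γ·h_c·A = 12.3606 × 2.56563 × 6.048 = 191.799 kN.
I_c = b·h³/12 = 4.32 × 1.4³/12 = 0.98784 m⁴.
Centre of pressure: y_p = y_c + I_c/(y_c·A) = 4.6 + 0.98784/(4.6 × 6.048) = 4.6 + 0.0355072 = 4.63551 m along the plane.
The resultant acts 0.7 + 0.0355072 = 0.735507 m (along the plate) below the hinge at the top edge, so the moment about the hinge is M = F × 0.735507 = 191.799 × 0.735507 = 141.07 kN·m.
A normal force at the bottom, 1.4 m from the hinge, must supply this moment: P = 141.07/1.4 = 100.764 kN.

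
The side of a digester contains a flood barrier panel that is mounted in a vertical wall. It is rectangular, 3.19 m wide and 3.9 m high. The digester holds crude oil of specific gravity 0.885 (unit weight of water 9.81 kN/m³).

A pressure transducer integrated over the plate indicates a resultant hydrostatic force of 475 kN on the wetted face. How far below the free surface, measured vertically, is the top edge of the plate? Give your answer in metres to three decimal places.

γ = 0.885 × 9.81 = 8.68185 kN/m³.
A = 3.19 × 3.9 = 12.441 m².
From F = γ·h_c·A, the centroid depth is h_c = 475/(8.68185 × 12.441) = 4.3977 m.
The centroid lies 3.9/2 = 1.95 m below the top edge, so the top edge sits at h_top = 4.3977 − 1.95 = 2.4477 m below the surface.

d_top ≈ 2.448 m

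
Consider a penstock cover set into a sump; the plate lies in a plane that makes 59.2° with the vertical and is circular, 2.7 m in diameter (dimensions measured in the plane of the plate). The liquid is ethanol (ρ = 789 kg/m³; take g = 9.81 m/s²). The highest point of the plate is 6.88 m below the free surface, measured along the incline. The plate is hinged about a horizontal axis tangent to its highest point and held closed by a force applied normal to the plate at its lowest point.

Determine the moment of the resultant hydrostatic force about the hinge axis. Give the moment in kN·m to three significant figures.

γ = ρg = 789 × 9.81 / 1000 = 7.74009 kN/m³.
The plate makes 59.2° with the vertical, i.e. θ = 90° − 59.2° = 30.8° to the horizontal. Measuring y along the incline from the free-surface line, vertical depth h = y·sinθ with sinθ = 0.512043.
The centroid is at the centre, 1.35 m below the top of the plate, so y_c = 6.88 + 1.35 = 8.23 m and h_c = 8.23 × 0.512043 = 4.21411 m.
A = π(1.35)² = 5.72555 m².
Resultant F = γ·h_c·A = 7.74009 × 4.21411 × 5.72555 = 186.754 kN.
I_c = πr⁴/4 = π × 1.35⁴/4 = 2.6087 m⁴.
Centre of pressure: y_p = y_c + I_c/(y_c·A) = 8.23 + 2.6087/(8.23 × 5.72555) = 8.23 + 0.0553614 = 8.28536 m along the plane.
The resultant acts 1.35 + 0.0553614 = 1.40536 m (along the plate) below the hinge at the top edge, so the moment about the hinge is M = F × 1.40536 = 186.754 × 1.40536 = 262.457 kN·m.

M ≈ 262 kN·m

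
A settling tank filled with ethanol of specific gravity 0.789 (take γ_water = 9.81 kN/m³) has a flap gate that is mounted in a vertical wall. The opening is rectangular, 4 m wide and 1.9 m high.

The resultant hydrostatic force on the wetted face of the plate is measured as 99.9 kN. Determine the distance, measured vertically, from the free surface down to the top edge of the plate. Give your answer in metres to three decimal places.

d_top ≈ 0.748 m

γ = 0.789 × 9.81 = 7.74009 kN/m³.
A = 4 × 1.9 = 7.6 m².
From F = γ·h_c·A, the centroid depth is h_c = 99.9/(7.74009 × 7.6) = 1.69827 m.
The centroid lies 1.9/2 = 0.95 m below the top edge, so the top edge sits at h_top = 1.69827 − 0.95 = 0.74827 m below the surface.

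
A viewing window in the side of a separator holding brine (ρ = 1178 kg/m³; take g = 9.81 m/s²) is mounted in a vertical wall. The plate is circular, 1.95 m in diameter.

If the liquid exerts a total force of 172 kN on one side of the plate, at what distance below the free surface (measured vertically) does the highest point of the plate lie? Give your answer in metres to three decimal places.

γ = ρg = 1178 × 9.81 / 1000 = 11.55618 kN/m³.
A = π(0.975)² = 2.98648 m².
From F = γ·h_c·A, the centroid depth is h_c = 172/(11.55618 × 2.98648) = 4.98373 m.
The centroid is at the centre, 0.975 m below the top of the plate, so the highest point sits at h_top = 4.98373 − 0.975 = 4.00873 m below the surface.

d_top ≈ 4.009 m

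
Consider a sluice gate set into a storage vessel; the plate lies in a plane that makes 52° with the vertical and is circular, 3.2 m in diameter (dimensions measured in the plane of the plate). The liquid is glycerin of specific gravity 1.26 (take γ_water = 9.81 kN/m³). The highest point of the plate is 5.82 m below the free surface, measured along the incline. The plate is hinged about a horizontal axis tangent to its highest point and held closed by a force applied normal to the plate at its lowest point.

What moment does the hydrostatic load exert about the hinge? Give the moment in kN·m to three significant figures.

γ = 1.26 × 9.81 = 12.3606 kN/m³.
The plate makes 52° with the vertical, i.e. θ = 90° − 52° = 38° to the horizontal. Measuring y along the incline from the free-surface line, vertical depth h = y·sinθ with sinθ = 0.615661.
The centroid is at the centre, 1.6 m below the top of the plate, so y_c = 5.82 + 1.6 = 7.42 m and h_c = 7.42 × 0.615661 = 4.5682 m.
A = π(1.6)² = 8.04248 m².
Resultant F = γ·h_c·A = 12.3606 × 4.5682 × 8.04248 = 454.124 kN.
I_c = πr⁴/4 = π × 1.6⁴/4 = 5.14719 m⁴.
Centre of pressure: y_p = y_c + I_c/(y_c·A) = 7.42 + 5.14719/(7.42 × 8.04248) = 7.42 + 0.0862534 = 7.50625 m along the plane.
The resultant acts 1.6 + 0.0862534 = 1.68625 m (along the plate) below the hinge at the top edge, so the moment about the hinge is M = F × 1.68625 = 454.124 × 1.68625 = 765.767 kN·m.

M ≈ 766 kN·m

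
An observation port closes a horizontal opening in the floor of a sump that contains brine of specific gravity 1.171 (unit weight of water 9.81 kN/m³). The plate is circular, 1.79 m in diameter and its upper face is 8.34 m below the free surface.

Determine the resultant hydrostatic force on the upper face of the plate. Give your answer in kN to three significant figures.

F ≈ 241 kN

γ = 1.171 × 9.81 = 11.48751 kN/m³.
The plate is horizontal, so pressure is uniform at p = γ·h = 11.48751 × 8.34 = 95.8058 kN/m².
A = π(0.895)² = 2.51649 m².
F = p·A = 95.8058 × 2.51649 = 241.094 kN.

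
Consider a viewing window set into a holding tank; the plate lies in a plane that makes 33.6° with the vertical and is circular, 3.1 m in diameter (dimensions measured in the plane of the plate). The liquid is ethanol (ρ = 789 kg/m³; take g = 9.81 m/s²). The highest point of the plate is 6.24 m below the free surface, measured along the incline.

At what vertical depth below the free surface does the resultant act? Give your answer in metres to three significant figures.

h_p = 6.55 m

γ = ρg = 789 × 9.81 / 1000 = 7.74009 kN/m³.
The plate makes 33.6° with the vertical, i.e. θ = 90° − 33.6° = 56.4° to the horizontal. Measuring y along the incline from the free-surface line, vertical depth h = y·sinθ with sinθ = 0.832921.
The centroid is at the centre, 1.55 m below the top of the plate, so y_c = 6.24 + 1.55 = 7.79 m and h_c = 7.79 × 0.832921 = 6.48845 m.
A = π(1.55)² = 7.54768 m².
Resultant F = γ·h_c·A = 7.74009 × 6.48845 × 7.54768 = 379.053 kN.
I_c = πr⁴/4 = π × 1.55⁴/4 = 4.53332 m⁴.
Centre of pressure: y_p = y_c + I_c/(y_c·A) = 7.79 + 4.53332/(7.79 × 7.54768) = 7.79 + 0.077102 = 7.8671 m along the plane.
Vertically, h_p = y_p·sinθ = 7.8671 × 0.832921 = 6.55267 m.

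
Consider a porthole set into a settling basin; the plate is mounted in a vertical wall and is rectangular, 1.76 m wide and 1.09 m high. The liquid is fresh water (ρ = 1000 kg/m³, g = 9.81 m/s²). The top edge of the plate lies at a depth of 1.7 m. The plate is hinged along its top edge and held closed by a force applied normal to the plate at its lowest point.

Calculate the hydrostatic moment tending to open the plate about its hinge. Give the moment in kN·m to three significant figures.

M ≈ 24.9 kN·m

γ = ρg = 1000 × 9.81 = 9810 N/m³ = 9.81 kN/m³.
The centroid lies 1.09/2 = 0.545 m below the top edge, so the centroid depth is h_c = 1.7 + 0.545 = 2.245 m.
A = 1.76 × 1.09 = 1.9184 m².
Resultant F = γ·h_c·A = 9.81 × 2.245 × 1.9184 = 42.2498 kN.
I_c = b·h³/12 = 1.76 × 1.09³/12 = 0.189938 m⁴.
Centre of pressure: y_p = y_c + I_c/(y_c·A) = 2.245 + 0.189938/(2.245 × 1.9184) = 2.245 + 0.0441018 = 2.2891 m along the plane.
The resultant acts 0.545 + 0.0441018 = 0.589102 m (along the plate) below the hinge at the top edge, so the moment about the hinge is M = F × 0.589102 = 42.2498 × 0.589102 = 24.8894 kN·m.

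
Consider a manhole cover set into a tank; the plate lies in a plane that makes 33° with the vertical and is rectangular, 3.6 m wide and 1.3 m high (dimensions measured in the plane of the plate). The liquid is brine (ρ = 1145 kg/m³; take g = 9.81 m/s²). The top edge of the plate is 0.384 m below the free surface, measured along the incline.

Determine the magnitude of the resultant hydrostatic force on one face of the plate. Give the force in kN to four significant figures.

γ = ρg = 1145 × 9.81 / 1000 = 11.23245 kN/m³.
The plate makes 33° with the vertical, i.e. θ = 90° − 33° = 57° to the horizontal. Measuring y along the incline from the free-surface line, vertical depth h = y·sinθ with sinθ = 0.838671.
The centroid lies 1.3/2 = 0.65 m below the top edge, so y_c = 0.384 + 0.65 = 1.034 m and h_c = 1.034 × 0.838671 = 0.867186 m.
A = 3.6 × 1.3 = 4.68 m².
Resultant F = γ·h_c·A = 11.23245 × 0.867186 × 4.68 = 45.5861 kN.

F ≈ 45.59 kN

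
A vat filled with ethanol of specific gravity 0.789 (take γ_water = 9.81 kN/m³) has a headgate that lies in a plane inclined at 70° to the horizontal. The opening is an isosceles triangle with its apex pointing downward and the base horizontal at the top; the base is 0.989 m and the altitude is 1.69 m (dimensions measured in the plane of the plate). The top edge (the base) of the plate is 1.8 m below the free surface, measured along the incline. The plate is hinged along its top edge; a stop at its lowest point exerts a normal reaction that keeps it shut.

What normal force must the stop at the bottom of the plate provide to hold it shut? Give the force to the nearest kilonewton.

γ = 0.789 × 9.81 = 7.74009 kN/m³.
Let θ = 70° be the plate's angle to the horizontal; measure y along the incline from where the plane meets the free surface. Vertical depth h = y·sinθ with sinθ = 0.939693.
With the apex down, the centroid sits h/3 = 1.69/3 = 0.563333 m below the base (the top edge), so y_c = 1.8 + 0.563333 = 2.36333 m and h_c = 2.36333 × 0.939693 = 2.2208 m.
A = ½ × 0.989 × 1.69 = 0.835705 m².
Resultant F = γ·h_c·A = 7.74009 × 2.2208 × 0.835705 = 14.3651 kN.
I_c = b·h³/36 = 0.989 × 1.69³/36 = 0.132603 m⁴.
Centre of pressure: y_p = y_c + I_c/(y_c·A) = 2.36333 + 0.132603/(2.36333 × 0.835705) = 2.36333 + 0.0671392 = 2.43047 m along the plane.
The resultant acts 0.563333 + 0.0671392 = 0.630472 m (along the plate) below the hinge at the top edge, so the moment about the hinge is M = F × 0.630472 = 14.3651 × 0.630472 = 9.05679 kN·m.
A normal force at the bottom, 1.69 m from the hinge, must supply this moment: P = 9.05679/1.69 = 5.35905 kN.

P ≈ 5 kN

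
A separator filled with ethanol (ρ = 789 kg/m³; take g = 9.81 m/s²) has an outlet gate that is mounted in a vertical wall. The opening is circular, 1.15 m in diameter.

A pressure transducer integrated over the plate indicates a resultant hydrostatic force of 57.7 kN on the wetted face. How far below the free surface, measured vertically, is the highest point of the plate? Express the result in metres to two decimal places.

d_top ≈ 6.60 m

γ = ρg = 789 × 9.81 / 1000 = 7.74009 kN/m³.
A = π(0.575)² = 1.03869 m².
From F = γ·h_c·A, the centroid depth is h_c = 57.7/(7.74009 × 1.03869) = 7.17701 m.
The centroid is at the centre, 0.575 m below the top of the plate, so the highest point sits at h_top = 7.17701 − 0.575 = 6.60201 m below the surface.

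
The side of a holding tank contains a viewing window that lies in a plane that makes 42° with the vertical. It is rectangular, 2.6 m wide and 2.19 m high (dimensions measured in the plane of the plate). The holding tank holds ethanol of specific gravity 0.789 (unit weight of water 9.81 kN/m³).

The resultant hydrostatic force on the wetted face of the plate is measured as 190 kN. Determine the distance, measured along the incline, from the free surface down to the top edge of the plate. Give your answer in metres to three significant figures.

y_top ≈ 4.71 m

γ = 0.789 × 9.81 = 7.74009 kN/m³.
A = 2.6 × 2.19 = 5.694 m².
From F = γ·h_c·A, the centroid depth is h_c = 190/(7.74009 × 5.694) = 4.31112 m.
The plate makes 42° with the vertical, i.e. θ = 90° − 42° = 48° to the horizontal. Measuring y along the incline from the free-surface line, vertical depth h = y·sinθ with sinθ = 0.743145.
Along the incline, y_c = h_c/sinθ = 4.31112/0.743145 = 5.80118 m.
The centroid lies 2.19/2 = 1.095 m below the top edge, so the top edge sits at y_top = 5.80118 − 1.095 = 4.70618 m along the incline.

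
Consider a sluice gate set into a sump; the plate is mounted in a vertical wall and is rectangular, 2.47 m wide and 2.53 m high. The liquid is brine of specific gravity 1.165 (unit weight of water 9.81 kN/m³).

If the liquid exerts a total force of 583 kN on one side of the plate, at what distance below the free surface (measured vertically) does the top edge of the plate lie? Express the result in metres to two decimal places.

γ = 1.165 × 9.81 = 11.42865 kN/m³.
A = 2.47 × 2.53 = 6.2491 m².
From F = γ·h_c·A, the centroid depth is h_c = 583/(11.42865 × 6.2491) = 8.16312 m.
The centroid lies 2.53/2 = 1.265 m below the top edge, so the top edge sits at h_top = 8.16312 − 1.265 = 6.89812 m below the surface.

d_top ≈ 6.90 m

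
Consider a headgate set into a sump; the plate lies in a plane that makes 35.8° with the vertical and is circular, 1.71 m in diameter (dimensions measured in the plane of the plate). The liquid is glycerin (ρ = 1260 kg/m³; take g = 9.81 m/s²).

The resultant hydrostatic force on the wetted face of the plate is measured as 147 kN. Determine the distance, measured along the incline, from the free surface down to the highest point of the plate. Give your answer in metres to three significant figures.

y_top ≈ 5.53 m

γ = ρg = 1260 × 9.81 / 1000 = 12.3606 kN/m³.
A = π(0.855)² = 2.29658 m².
From F = γ·h_c·A, the centroid depth is h_c = 147/(12.3606 × 2.29658) = 5.17841 m.
The plate makes 35.8° with the vertical, i.e. θ = 90° − 35.8° = 54.2° to the horizontal. Measuring y along the incline from the free-surface line, vertical depth h = y·sinθ with sinθ = 0.811064.
Along the incline, y_c = h_c/sinθ = 5.17841/0.811064 = 6.38471 m.
The centroid is at the centre, 0.855 m below the top of the plate, so the highest point sits at y_top = 6.38471 − 0.855 = 5.52971 m along the incline.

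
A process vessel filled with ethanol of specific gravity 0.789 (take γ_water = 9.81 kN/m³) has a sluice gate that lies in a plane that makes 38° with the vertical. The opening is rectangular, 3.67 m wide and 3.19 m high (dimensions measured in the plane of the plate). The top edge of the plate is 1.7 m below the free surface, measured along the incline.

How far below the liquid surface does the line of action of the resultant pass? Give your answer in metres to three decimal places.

γ = 0.789 × 9.81 = 7.74009 kN/m³.
The plate makes 38° with the vertical, i.e. θ = 90° − 38° = 52° to the horizontal. Measuring y along the incline from the free-surface line, vertical depth h = y·sinθ with sinθ = 0.788011.
The centroid lies 3.19/2 = 1.595 m below the top edge, so y_c = 1.7 + 1.595 = 3.295 m and h_c = 3.295 × 0.788011 = 2.5965 m.
A = 3.67 × 3.19 = 11.7073 m².
Resultant F = γ·h_c·A = 7.74009 × 2.5965 × 11.7073 = 235.283 kN.
I_c = b·h³/12 = 3.67 × 3.19³/12 = 9.92789 m⁴.
Centre of pressure: y_p = y_c + I_c/(y_c·A) = 3.295 + 9.92789/(3.295 × 11.7073) = 3.295 + 0.257362 = 3.55236 m along the plane.
Vertically, h_p = y_p·sinθ = 3.55236 × 0.788011 = 2.7993 m.

h_p = 2.799 m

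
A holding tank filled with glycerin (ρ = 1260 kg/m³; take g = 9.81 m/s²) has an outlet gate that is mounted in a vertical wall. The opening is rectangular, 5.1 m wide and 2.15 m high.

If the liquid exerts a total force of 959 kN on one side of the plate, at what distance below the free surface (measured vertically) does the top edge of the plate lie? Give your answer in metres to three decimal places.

γ = ρg = 1260 × 9.81 / 1000 = 12.3606 kN/m³.
A = 5.1 × 2.15 = 10.965 m².
From F = γ·h_c·A, the centroid depth is h_c = 959/(12.3606 × 10.965) = 7.07572 m.
The centroid lies 2.15/2 = 1.075 m below the top edge, so the top edge sits at h_top = 7.07572 − 1.075 = 6.00072 m below the surface.

d_top ≈ 6.001 m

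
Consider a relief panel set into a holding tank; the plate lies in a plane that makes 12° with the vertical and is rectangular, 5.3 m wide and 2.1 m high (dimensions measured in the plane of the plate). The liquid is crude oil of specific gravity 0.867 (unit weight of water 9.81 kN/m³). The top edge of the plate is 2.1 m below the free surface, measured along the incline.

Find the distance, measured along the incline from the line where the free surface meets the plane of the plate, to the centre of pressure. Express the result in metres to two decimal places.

y_p = 3.27 m

γ = 0.867 × 9.81 = 8.50527 kN/m³.
The plate makes 12° with the vertical, i.e. θ = 90° − 12° = 78° to the horizontal. Measuring y along the incline from the free-surface line, vertical depth h = y·sinθ with sinθ = 0.978148.
The centroid lies 2.1/2 = 1.05 m below the top edge, so y_c = 2.1 + 1.05 = 3.15 m and h_c = 3.15 × 0.978148 = 3.08117 m.
A = 5.3 × 2.1 = 11.13 m².
Resultant F = γ·h_c·A = 8.50527 × 3.08117 × 11.13 = 291.675 kN.
I_c = b·h³/12 = 5.3 × 2.1³/12 = 4.09028 m⁴.
Centre of pressure: y_p = y_c + I_c/(y_c·A) = 3.15 + 4.09028/(3.15 × 11.13) = 3.15 + 0.116667 = 3.26667 m along the plane.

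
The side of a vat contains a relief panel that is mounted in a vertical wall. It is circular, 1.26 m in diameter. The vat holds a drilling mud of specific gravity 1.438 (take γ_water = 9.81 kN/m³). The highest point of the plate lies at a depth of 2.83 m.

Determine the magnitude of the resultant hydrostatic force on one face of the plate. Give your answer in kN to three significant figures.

F ≈ 60.9 kN

γ = 1.438 × 9.81 = 14.10678 kN/m³.
The centroid is at the centre, 0.63 m below the top of the plate, so the centroid depth is h_c = 2.83 + 0.63 = 3.46 m.
A = π(0.63)² = 1.2469 m².
Resultant F = γ·h_c·A = 14.10678 × 3.46 × 1.2469 = 60.8605 kN.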